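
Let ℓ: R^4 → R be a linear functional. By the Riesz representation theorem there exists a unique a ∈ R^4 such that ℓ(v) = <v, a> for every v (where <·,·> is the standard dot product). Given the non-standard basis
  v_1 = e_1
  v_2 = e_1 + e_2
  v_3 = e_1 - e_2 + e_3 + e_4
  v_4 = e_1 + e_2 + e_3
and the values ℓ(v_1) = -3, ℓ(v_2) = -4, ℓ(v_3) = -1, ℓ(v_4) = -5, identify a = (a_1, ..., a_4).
a = (-3, -1, -1, 2)

Write a = (a_1, ..., a_4) in the standard basis. For each basis vector v_i, ℓ(v_i) = <v_i, a> is a linear equation in the a_j's. Collect the n equations into a matrix system V a = ℓ, where row i of V is v_i (expressed in the standard basis). Since V is invertible (lower-triangular with 1s on the diagonal, up to permutation), solve by back-substitution:
  V =
[[1, 0, 0, 0],
 [1, 1, 0, 0],
 [1, -1, 1, 1],
 [1, 1, 1, 0]]
  V a = (-3, -4, -1, -5)
Solving gives a = (-3, -1, -1, 2).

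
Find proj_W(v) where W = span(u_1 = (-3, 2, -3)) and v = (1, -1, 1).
proj_W(v) = (12/11, -8/11, 12/11)

Set up U = [u_1 | ... | u_1] ∈ R^(3×1). The projector onto W = col(U) is P = U (U^T U)^(-1) U^T.
Compute U^T U =
  [22],
and U^T v = (-8).
Solve U^T U · c = U^T v for the coefficients: c = (-4/11). The projection is proj_W(v) = U c.
Check: (v - proj_W(v)) · u_1 = 0  (should be 0).
Result: proj_W(v) = (12/11, -8/11, 12/11).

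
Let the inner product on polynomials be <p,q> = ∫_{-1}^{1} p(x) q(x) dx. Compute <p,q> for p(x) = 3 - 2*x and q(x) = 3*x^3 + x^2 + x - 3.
<p,q> = -296/15

Expand the product: p(x)·q(x) = -6*x^4 + 7*x^3 + x^2 + 9*x - 9.
∫_{-1}^{1} of each monomial x^k gives [2/(k+1) if k even, 0 if k odd]. Integrating term-by-term (or equivalently evaluating the antiderivative F(x) = -6*x^5/5 + 7*x^4/4 + x^3/3 + 9*x^2/2 - 9*x at the endpoints):
  F(1) − F(−1) = -217/60 − (967/60) = -296/15.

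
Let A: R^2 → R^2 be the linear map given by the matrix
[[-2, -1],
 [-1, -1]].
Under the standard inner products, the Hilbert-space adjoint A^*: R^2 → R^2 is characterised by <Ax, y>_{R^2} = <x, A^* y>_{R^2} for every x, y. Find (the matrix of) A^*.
A^* = A^T =
[[-2, -1],
 [-1, -1]]

For real matrices with standard dot products, the defining identity <Ax, y> = <x, A^* y> gives (Ax)^T y = x^T (A^*) y, i.e. x^T A^T y = x^T (A^*) y. Since this holds for all x, y, we must have A^* = A^T. Therefore
A^* =
[[-2, -1],
 [-1, -1]].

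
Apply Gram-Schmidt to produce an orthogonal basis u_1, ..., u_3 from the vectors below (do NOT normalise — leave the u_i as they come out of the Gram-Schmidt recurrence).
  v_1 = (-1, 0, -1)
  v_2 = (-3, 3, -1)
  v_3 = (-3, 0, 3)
Orthogonal basis:
  u_1 = (-1, 0, -1)
  u_2 = (-1, 3, 1)
  u_3 = (-27/11, -18/11, 27/11)

Apply the Gram-Schmidt recurrence
  u_1 = v_1
  u_i = v_i − Σ_{j<i} ((v_i · u_j) / (u_j · u_j)) · u_j.

Step by step this gives:
  u_1 = (-1, 0, -1)
  u_2 = (-1, 3, 1)
  u_3 = (-27/11, -18/11, 27/11)

Orthogonality check:
  u_2 · u_1 = 0 (should be 0)
  u_3 · u_1 = 0 (should be 0)
  u_3 · u_2 = 0 (should be 0)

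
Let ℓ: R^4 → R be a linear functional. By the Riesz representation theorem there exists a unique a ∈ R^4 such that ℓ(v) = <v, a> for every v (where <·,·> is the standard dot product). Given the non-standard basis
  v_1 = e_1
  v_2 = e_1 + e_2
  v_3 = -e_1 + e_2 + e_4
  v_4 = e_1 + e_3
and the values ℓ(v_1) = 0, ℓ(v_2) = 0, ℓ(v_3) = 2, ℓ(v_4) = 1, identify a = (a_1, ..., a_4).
a = (0, 0, 1, 2)

Write a = (a_1, ..., a_4) in the standard basis. For each basis vector v_i, ℓ(v_i) = <v_i, a> is a linear equation in the a_j's. Collect the n equations into a matrix system V a = ℓ, where row i of V is v_i (expressed in the standard basis). Since V is invertible (lower-triangular with 1s on the diagonal, up to permutation), solve by back-substitution:
  V =
[[1, 0, 0, 0],
 [1, 1, 0, 0],
 [-1, 1, 0, 1],
 [1, 0, 1, 0]]
  V a = (0, 0, 2, 1)
Solving gives a = (0, 0, 1, 2).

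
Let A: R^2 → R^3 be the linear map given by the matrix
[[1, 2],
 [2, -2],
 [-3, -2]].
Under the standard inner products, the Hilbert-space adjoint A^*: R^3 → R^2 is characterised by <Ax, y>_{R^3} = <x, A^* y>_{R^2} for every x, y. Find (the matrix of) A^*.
A^* = A^T =
[[1, 2, -3],
 [2, -2, -2]]

For real matrices with standard dot products, the defining identity <Ax, y> = <x, A^* y> gives (Ax)^T y = x^T (A^*) y, i.e. x^T A^T y = x^T (A^*) y. Since this holds for all x, y, we must have A^* = A^T. Therefore
A^* =
[[1, 2, -3],
 [2, -2, -2]].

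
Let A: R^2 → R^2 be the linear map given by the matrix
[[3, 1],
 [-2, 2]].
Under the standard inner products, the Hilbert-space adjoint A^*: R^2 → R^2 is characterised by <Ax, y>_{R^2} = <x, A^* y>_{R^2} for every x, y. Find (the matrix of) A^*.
A^* = A^T =
[[3, -2],
 [1, 2]]

For real matrices with standard dot products, the defining identity <Ax, y> = <x, A^* y> gives (Ax)^T y = x^T (A^*) y, i.e. x^T A^T y = x^T (A^*) y. Since this holds for all x, y, we must have A^* = A^T. Therefore
A^* =
[[3, -2],
 [1, 2]].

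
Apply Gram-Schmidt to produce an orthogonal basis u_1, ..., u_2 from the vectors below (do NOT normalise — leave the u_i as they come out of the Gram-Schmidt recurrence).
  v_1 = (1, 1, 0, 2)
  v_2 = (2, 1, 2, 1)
Orthogonal basis:
  u_1 = (1, 1, 0, 2)
  u_2 = (7/6, 1/6, 2, -2/3)

Apply the Gram-Schmidt recurrence
  u_1 = v_1
  u_i = v_i − Σ_{j<i} ((v_i · u_j) / (u_j · u_j)) · u_j.

Step by step this gives:
  u_1 = (1, 1, 0, 2)
  u_2 = (7/6, 1/6, 2, -2/3)

Orthogonality check:
  u_2 · u_1 = 0 (should be 0)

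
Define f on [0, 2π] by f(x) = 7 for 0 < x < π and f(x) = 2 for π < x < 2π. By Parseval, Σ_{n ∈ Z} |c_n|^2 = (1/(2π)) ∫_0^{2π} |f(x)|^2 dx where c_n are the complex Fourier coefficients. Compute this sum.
Σ |c_n|^2 = 53/2

Parseval equates the L^2 energy of f (normalised by 1/(2π)) with the ℓ^2 sum of its Fourier coefficients: (1/(2π)) ∫_0^{2π} |f|^2 = Σ |c_n|^2.
Compute the left side: (1/(2π)) [∫_0^π 7^2 dx + ∫_π^{2π} 2^2 dx] = (1/(2π)) · (49π + 4π) = (49 + 4)/2 = 53/2.
So Σ_{n ∈ Z} |c_n|^2 = 53/2.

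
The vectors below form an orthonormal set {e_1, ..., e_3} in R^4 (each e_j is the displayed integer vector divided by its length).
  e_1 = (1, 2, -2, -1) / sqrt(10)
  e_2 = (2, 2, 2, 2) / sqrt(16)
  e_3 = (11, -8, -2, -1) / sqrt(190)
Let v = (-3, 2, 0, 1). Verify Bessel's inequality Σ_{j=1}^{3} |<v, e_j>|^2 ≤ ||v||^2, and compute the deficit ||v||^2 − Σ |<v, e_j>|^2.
Σ |<v, e_j>|^2 = 250/19; ||v||^2 = 14; deficit = 16/19

Write each e_j = u_j / sqrt(<u_j, u_j>) where u_j is the displayed integer vector. Then <v, e_j> = <v, u_j> / sqrt(<u_j, u_j>), so |<v, e_j>|^2 = <v, u_j>^2 / <u_j, u_j>.
Coefficients: <v, e_1> = 0/sqrt(10), <v, e_2> = 0/sqrt(16), <v, e_3> = -50/sqrt(190).
Square and sum: Σ |<v, e_j>|^2 = 250/19.
Compute ||v||^2 = v·v = 14.
Deficit = 14 − 250/19 = 16/19 ≥ 0, confirming Bessel's inequality. (The deficit equals ||v − Σ <v,e_j> e_j||^2, the squared distance from v to span{e_j}.)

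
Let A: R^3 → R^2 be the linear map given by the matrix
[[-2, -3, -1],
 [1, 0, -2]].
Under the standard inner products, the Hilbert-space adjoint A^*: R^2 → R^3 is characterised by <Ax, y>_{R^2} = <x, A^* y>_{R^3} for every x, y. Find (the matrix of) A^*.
A^* = A^T =
[[-2, 1],
 [-3, 0],
 [-1, -2]]

For real matrices with standard dot products, the defining identity <Ax, y> = <x, A^* y> gives (Ax)^T y = x^T (A^*) y, i.e. x^T A^T y = x^T (A^*) y. Since this holds for all x, y, we must have A^* = A^T. Therefore
A^* =
[[-2, 1],
 [-3, 0],
 [-1, -2]].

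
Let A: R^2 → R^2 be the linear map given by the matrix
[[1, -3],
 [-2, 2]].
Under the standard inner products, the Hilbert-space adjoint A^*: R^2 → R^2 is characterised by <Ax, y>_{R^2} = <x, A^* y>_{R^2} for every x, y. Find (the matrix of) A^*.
A^* = A^T =
[[1, -2],
 [-3, 2]]

For real matrices with standard dot products, the defining identity <Ax, y> = <x, A^* y> gives (Ax)^T y = x^T (A^*) y, i.e. x^T A^T y = x^T (A^*) y. Since this holds for all x, y, we must have A^* = A^T. Therefore
A^* =
[[1, -2],
 [-3, 2]].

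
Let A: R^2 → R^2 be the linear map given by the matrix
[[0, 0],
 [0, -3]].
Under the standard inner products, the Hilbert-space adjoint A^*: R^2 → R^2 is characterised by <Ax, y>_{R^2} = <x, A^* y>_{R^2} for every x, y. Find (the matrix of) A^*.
A^* = A^T =
[[0, 0],
 [0, -3]]

For real matrices with standard dot products, the defining identity <Ax, y> = <x, A^* y> gives (Ax)^T y = x^T (A^*) y, i.e. x^T A^T y = x^T (A^*) y. Since this holds for all x, y, we must have A^* = A^T. Therefore
A^* =
[[0, 0],
 [0, -3]].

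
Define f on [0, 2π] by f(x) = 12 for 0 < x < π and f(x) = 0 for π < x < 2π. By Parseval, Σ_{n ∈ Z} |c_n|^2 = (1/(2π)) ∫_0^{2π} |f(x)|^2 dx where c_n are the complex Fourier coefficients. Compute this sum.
Σ |c_n|^2 = 72

Parseval equates the L^2 energy of f (normalised by 1/(2π)) with the ℓ^2 sum of its Fourier coefficients: (1/(2π)) ∫_0^{2π} |f|^2 = Σ |c_n|^2.
Compute the left side: (1/(2π)) [∫_0^π 12^2 dx + ∫_π^{2π} 0^2 dx] = (1/(2π)) · (144π + 0π) = (144 + 0)/2 = 72.
So Σ_{n ∈ Z} |c_n|^2 = 72.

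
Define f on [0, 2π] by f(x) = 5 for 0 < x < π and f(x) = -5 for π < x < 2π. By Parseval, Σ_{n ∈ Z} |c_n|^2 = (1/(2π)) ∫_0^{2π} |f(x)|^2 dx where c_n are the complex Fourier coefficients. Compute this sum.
Σ |c_n|^2 = 25

Parseval equates the L^2 energy of f (normalised by 1/(2π)) with the ℓ^2 sum of its Fourier coefficients: (1/(2π)) ∫_0^{2π} |f|^2 = Σ |c_n|^2.
Compute the left side: (1/(2π)) [∫_0^π 5^2 dx + ∫_π^{2π} (-5)^2 dx] = (1/(2π)) · (25π + 25π) = (25 + 25)/2 = 25.
So Σ_{n ∈ Z} |c_n|^2 = 25.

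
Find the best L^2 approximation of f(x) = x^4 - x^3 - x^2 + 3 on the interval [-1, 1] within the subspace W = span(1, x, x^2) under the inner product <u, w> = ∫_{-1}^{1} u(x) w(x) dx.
g(x) = -x^2/7 - 3*x/5 + 102/35

The best approximation g ∈ W is the orthogonal projection of f onto W. Writing g = a_0 + a_1 x + a_2 x^2, the coefficients solve the normal equations G · a = b where
  G_{ij} = <φ_i, φ_j> and b_i = <f, φ_i>, with φ_0 = 1, φ_1 = x, φ_2 = x^2.
G =
  [2, 0, 2/3]
  [0, 2/3, 0]
  [2/3, 0, 2/5],
b = (86/15, -2/5, 66/35).
Solving gives a_0 = 102/35, a_1 = -3/5, a_2 = -1/7, so
  g(x) = -x^2/7 - 3*x/5 + 102/35.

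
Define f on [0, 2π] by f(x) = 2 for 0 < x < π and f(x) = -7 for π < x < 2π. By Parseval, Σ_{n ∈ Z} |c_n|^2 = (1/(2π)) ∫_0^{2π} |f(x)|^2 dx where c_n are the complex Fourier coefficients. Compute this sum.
Σ |c_n|^2 = 53/2

Parseval equates the L^2 energy of f (normalised by 1/(2π)) with the ℓ^2 sum of its Fourier coefficients: (1/(2π)) ∫_0^{2π} |f|^2 = Σ |c_n|^2.
Compute the left side: (1/(2π)) [∫_0^π 2^2 dx + ∫_π^{2π} (-7)^2 dx] = (1/(2π)) · (4π + 49π) = (4 + 49)/2 = 53/2.
So Σ_{n ∈ Z} |c_n|^2 = 53/2.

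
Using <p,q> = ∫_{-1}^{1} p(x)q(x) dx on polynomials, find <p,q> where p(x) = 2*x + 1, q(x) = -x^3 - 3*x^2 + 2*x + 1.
<p,q> = 28/15

Expand the product: p(x)·q(x) = -2*x^4 - 7*x^3 + x^2 + 4*x + 1.
∫_{-1}^{1} of each monomial x^k gives [2/(k+1) if k even, 0 if k odd]. Integrating term-by-term (or equivalently evaluating the antiderivative F(x) = -2*x^5/5 - 7*x^4/4 + x^3/3 + 2*x^2 + x at the endpoints):
  F(1) − F(−1) = 71/60 − (-41/60) = 28/15.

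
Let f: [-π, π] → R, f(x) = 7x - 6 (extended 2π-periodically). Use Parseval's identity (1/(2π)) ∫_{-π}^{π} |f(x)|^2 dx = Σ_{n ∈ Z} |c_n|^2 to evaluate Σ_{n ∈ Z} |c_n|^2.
Σ |c_n|^2 = 49π^2/3 + 36

Expand and integrate term by term over [-π, π]:
  ∫ (7x)^2 dx = 49·(2π^3/3); ∫ 2·7·(-6)·x dx = 0 (odd integrand); ∫ (-6)^2 dx = 36·2π.
So (1/(2π)) ∫_{-π}^{π} (7x - 6)^2 dx = 49π^2/3 + 36 = 49π^2/3 + 36.
Parseval ⇒ Σ |c_n|^2 = 49π^2/3 + 36.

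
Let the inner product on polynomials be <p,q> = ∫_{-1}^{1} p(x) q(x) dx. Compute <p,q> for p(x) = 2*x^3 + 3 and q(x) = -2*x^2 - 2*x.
<p,q> = -28/5

Expand the product: p(x)·q(x) = -4*x^5 - 4*x^4 - 6*x^2 - 6*x.
∫_{-1}^{1} of each monomial x^k gives [2/(k+1) if k even, 0 if k odd]. Integrating term-by-term (or equivalently evaluating the antiderivative F(x) = -2*x^6/3 - 4*x^5/5 - 2*x^3 - 3*x^2 at the endpoints):
  F(1) − F(−1) = -97/15 − (-13/15) = -28/5.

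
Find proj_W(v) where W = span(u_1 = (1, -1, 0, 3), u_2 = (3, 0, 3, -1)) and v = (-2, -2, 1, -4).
proj_W(v) = (-195/209, 12/11, 3/19, -695/209)

Set up U = [u_1 | ... | u_2] ∈ R^(4×2). The projector onto W = col(U) is P = U (U^T U)^(-1) U^T.
Compute U^T U =
  [11, 0]
  [0, 19],
and U^T v = (-12, 1).
Solve U^T U · c = U^T v for the coefficients: c = (-12/11, 1/19). The projection is proj_W(v) = U c.
Check: (v - proj_W(v)) · u_1 = 0  (should be 0).
Check: (v - proj_W(v)) · u_2 = 0  (should be 0).
Result: proj_W(v) = (-195/209, 12/11, 3/19, -695/209).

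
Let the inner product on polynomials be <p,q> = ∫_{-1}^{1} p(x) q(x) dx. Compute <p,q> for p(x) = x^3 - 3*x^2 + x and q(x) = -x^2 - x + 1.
<p,q> = -28/15

Expand the product: p(x)·q(x) = -x^5 + 2*x^4 + 3*x^3 - 4*x^2 + x.
∫_{-1}^{1} of each monomial x^k gives [2/(k+1) if k even, 0 if k odd]. Integrating term-by-term (or equivalently evaluating the antiderivative F(x) = -x^6/6 + 2*x^5/5 + 3*x^4/4 - 4*x^3/3 + x^2/2 at the endpoints):
  F(1) − F(−1) = 3/20 − (121/60) = -28/15.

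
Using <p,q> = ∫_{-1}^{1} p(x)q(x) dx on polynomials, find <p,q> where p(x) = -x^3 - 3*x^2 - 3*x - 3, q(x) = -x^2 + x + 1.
<p,q> = -36/5

Expand the product: p(x)·q(x) = x^5 + 2*x^4 - x^3 - 3*x^2 - 6*x - 3.
∫_{-1}^{1} of each monomial x^k gives [2/(k+1) if k even, 0 if k odd]. Integrating term-by-term (or equivalently evaluating the antiderivative F(x) = x^6/6 + 2*x^5/5 - x^4/4 - x^3 - 3*x^2 - 3*x at the endpoints):
  F(1) − F(−1) = -401/60 − (31/60) = -36/5.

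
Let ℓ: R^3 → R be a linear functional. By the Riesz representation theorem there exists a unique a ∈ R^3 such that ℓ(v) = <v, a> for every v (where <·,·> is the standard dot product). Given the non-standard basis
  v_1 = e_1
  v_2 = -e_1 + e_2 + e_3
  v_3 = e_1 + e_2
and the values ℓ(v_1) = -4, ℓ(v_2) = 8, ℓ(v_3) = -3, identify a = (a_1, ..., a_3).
a = (-4, 1, 3)

Write a = (a_1, ..., a_3) in the standard basis. For each basis vector v_i, ℓ(v_i) = <v_i, a> is a linear equation in the a_j's. Collect the n equations into a matrix system V a = ℓ, where row i of V is v_i (expressed in the standard basis). Since V is invertible (lower-triangular with 1s on the diagonal, up to permutation), solve by back-substitution:
  V =
[[1, 0, 0],
 [-1, 1, 1],
 [1, 1, 0]]
  V a = (-4, 8, -3)
Solving gives a = (-4, 1, 3).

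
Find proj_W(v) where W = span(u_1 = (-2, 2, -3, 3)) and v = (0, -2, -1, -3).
proj_W(v) = (10/13, -10/13, 15/13, -15/13)

Set up U = [u_1 | ... | u_1] ∈ R^(4×1). The projector onto W = col(U) is P = U (U^T U)^(-1) U^T.
Compute U^T U =
  [26],
and U^T v = (-10).
Solve U^T U · c = U^T v for the coefficients: c = (-5/13). The projection is proj_W(v) = U c.
Check: (v - proj_W(v)) · u_1 = 0  (should be 0).
Result: proj_W(v) = (10/13, -10/13, 15/13, -15/13).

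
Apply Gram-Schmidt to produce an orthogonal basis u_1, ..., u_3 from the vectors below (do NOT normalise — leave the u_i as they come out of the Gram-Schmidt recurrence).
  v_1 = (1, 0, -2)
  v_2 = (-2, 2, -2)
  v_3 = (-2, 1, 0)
Orthogonal basis:
  u_1 = (1, 0, -2)
  u_2 = (-12/5, 2, -6/5)
  u_3 = (-1/7, -3/14, -1/14)

Apply the Gram-Schmidt recurrence
  u_1 = v_1
  u_i = v_i − Σ_{j<i} ((v_i · u_j) / (u_j · u_j)) · u_j.

Step by step this gives:
  u_1 = (1, 0, -2)
  u_2 = (-12/5, 2, -6/5)
  u_3 = (-1/7, -3/14, -1/14)

Orthogonality check:
  u_2 · u_1 = 0 (should be 0)
  u_3 · u_1 = 0 (should be 0)
  u_3 · u_2 = 0 (should be 0)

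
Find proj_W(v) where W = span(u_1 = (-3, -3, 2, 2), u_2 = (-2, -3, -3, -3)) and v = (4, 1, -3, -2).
proj_W(v) = (2003/797, 1824/797, -2111/797, -2111/797)

Set up U = [u_1 | ... | u_2] ∈ R^(4×2). The projector onto W = col(U) is P = U (U^T U)^(-1) U^T.
Compute U^T U =
  [26, 3]
  [3, 31],
and U^T v = (-25, 4).
Solve U^T U · c = U^T v for the coefficients: c = (-787/797, 179/797). The projection is proj_W(v) = U c.
Check: (v - proj_W(v)) · u_1 = 0  (should be 0).
Check: (v - proj_W(v)) · u_2 = 0  (should be 0).
Result: proj_W(v) = (2003/797, 1824/797, -2111/797, -2111/797).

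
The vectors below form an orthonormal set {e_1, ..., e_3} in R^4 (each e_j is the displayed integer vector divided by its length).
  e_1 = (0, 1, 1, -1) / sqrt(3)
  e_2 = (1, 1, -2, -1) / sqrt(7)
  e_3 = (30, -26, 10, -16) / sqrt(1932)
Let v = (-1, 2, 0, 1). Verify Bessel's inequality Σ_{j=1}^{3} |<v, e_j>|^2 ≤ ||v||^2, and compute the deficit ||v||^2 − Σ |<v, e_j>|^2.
Σ |<v, e_j>|^2 = 122/23; ||v||^2 = 6; deficit = 16/23

Write each e_j = u_j / sqrt(<u_j, u_j>) where u_j is the displayed integer vector. Then <v, e_j> = <v, u_j> / sqrt(<u_j, u_j>), so |<v, e_j>|^2 = <v, u_j>^2 / <u_j, u_j>.
Coefficients: <v, e_1> = 1/sqrt(3), <v, e_2> = 0/sqrt(7), <v, e_3> = -98/sqrt(1932).
Square and sum: Σ |<v, e_j>|^2 = 122/23.
Compute ||v||^2 = v·v = 6.
Deficit = 6 − 122/23 = 16/23 ≥ 0, confirming Bessel's inequality. (The deficit equals ||v − Σ <v,e_j> e_j||^2, the squared distance from v to span{e_j}.)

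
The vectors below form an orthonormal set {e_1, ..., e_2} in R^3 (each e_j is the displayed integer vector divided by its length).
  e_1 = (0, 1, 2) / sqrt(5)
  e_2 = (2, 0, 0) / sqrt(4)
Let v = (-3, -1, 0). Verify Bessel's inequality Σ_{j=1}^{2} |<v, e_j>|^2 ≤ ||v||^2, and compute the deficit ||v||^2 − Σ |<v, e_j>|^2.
Σ |<v, e_j>|^2 = 46/5; ||v||^2 = 10; deficit = 4/5

Write each e_j = u_j / sqrt(<u_j, u_j>) where u_j is the displayed integer vector. Then <v, e_j> = <v, u_j> / sqrt(<u_j, u_j>), so |<v, e_j>|^2 = <v, u_j>^2 / <u_j, u_j>.
Coefficients: <v, e_1> = -1/sqrt(5), <v, e_2> = -6/sqrt(4).
Square and sum: Σ |<v, e_j>|^2 = 46/5.
Compute ||v||^2 = v·v = 10.
Deficit = 10 − 46/5 = 4/5 ≥ 0, confirming Bessel's inequality. (The deficit equals ||v − Σ <v,e_j> e_j||^2, the squared distance from v to span{e_j}.)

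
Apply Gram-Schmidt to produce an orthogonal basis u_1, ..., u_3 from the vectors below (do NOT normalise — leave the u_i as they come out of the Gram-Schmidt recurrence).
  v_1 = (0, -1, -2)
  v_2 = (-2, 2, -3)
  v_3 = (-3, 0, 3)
Orthogonal basis:
  u_1 = (0, -1, -2)
  u_2 = (-2, 14/5, -7/5)
  u_3 = (-63/23, -36/23, 18/23)

Apply the Gram-Schmidt recurrence
  u_1 = v_1
  u_i = v_i − Σ_{j<i} ((v_i · u_j) / (u_j · u_j)) · u_j.

Step by step this gives:
  u_1 = (0, -1, -2)
  u_2 = (-2, 14/5, -7/5)
  u_3 = (-63/23, -36/23, 18/23)

Orthogonality check:
  u_2 · u_1 = 0 (should be 0)
  u_3 · u_1 = 0 (should be 0)
  u_3 · u_2 = 0 (should be 0)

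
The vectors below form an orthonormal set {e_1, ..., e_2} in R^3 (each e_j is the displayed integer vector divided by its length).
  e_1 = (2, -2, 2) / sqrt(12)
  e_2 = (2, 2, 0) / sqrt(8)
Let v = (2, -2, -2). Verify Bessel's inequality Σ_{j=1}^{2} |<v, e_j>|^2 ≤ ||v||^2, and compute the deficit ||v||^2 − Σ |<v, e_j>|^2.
Σ |<v, e_j>|^2 = 4/3; ||v||^2 = 12; deficit = 32/3

Write each e_j = u_j / sqrt(<u_j, u_j>) where u_j is the displayed integer vector. Then <v, e_j> = <v, u_j> / sqrt(<u_j, u_j>), so |<v, e_j>|^2 = <v, u_j>^2 / <u_j, u_j>.
Coefficients: <v, e_1> = 4/sqrt(12), <v, e_2> = 0/sqrt(8).
Square and sum: Σ |<v, e_j>|^2 = 4/3.
Compute ||v||^2 = v·v = 12.
Deficit = 12 − 4/3 = 32/3 ≥ 0, confirming Bessel's inequality. (The deficit equals ||v − Σ <v,e_j> e_j||^2, the squared distance from v to span{e_j}.)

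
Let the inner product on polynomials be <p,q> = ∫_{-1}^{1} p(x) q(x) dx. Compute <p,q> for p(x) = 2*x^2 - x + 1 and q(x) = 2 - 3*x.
<p,q> = 26/3

Expand the product: p(x)·q(x) = -6*x^3 + 7*x^2 - 5*x + 2.
∫_{-1}^{1} of each monomial x^k gives [2/(k+1) if k even, 0 if k odd]. Integrating term-by-term (or equivalently evaluating the antiderivative F(x) = -3*x^4/2 + 7*x^3/3 - 5*x^2/2 + 2*x at the endpoints):
  F(1) − F(−1) = 1/3 − (-25/3) = 26/3.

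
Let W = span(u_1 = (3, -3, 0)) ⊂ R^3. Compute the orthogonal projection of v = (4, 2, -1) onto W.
proj_W(v) = (1, -1, 0)

Set up U = [u_1 | ... | u_1] ∈ R^(3×1). The projector onto W = col(U) is P = U (U^T U)^(-1) U^T.
Compute U^T U =
  [18],
and U^T v = (6).
Solve U^T U · c = U^T v for the coefficients: c = (1/3). The projection is proj_W(v) = U c.
Check: (v - proj_W(v)) · u_1 = 0  (should be 0).
Result: proj_W(v) = (1, -1, 0).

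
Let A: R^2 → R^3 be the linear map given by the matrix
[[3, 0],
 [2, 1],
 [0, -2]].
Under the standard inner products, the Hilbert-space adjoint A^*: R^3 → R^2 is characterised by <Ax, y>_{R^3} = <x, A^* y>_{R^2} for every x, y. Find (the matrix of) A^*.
A^* = A^T =
[[3, 2, 0],
 [0, 1, -2]]

For real matrices with standard dot products, the defining identity <Ax, y> = <x, A^* y> gives (Ax)^T y = x^T (A^*) y, i.e. x^T A^T y = x^T (A^*) y. Since this holds for all x, y, we must have A^* = A^T. Therefore
A^* =
[[3, 2, 0],
 [0, 1, -2]].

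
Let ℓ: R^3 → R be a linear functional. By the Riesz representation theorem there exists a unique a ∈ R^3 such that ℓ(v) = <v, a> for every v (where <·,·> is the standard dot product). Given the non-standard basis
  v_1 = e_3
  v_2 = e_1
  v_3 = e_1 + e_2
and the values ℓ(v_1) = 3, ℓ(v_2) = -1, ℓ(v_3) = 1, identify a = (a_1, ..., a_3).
a = (-1, 2, 3)

Write a = (a_1, ..., a_3) in the standard basis. For each basis vector v_i, ℓ(v_i) = <v_i, a> is a linear equation in the a_j's. Collect the n equations into a matrix system V a = ℓ, where row i of V is v_i (expressed in the standard basis). Since V is invertible (lower-triangular with 1s on the diagonal, up to permutation), solve by back-substitution:
  V =
[[0, 0, 1],
 [1, 0, 0],
 [1, 1, 0]]
  V a = (3, -1, 1)
Solving gives a = (-1, 2, 3).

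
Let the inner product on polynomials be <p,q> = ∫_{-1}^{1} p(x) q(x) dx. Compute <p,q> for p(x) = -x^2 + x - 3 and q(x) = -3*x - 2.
<p,q> = 34/3

Expand the product: p(x)·q(x) = 3*x^3 - x^2 + 7*x + 6.
∫_{-1}^{1} of each monomial x^k gives [2/(k+1) if k even, 0 if k odd]. Integrating term-by-term (or equivalently evaluating the antiderivative F(x) = 3*x^4/4 - x^3/3 + 7*x^2/2 + 6*x at the endpoints):
  F(1) − F(−1) = 119/12 − (-17/12) = 34/3.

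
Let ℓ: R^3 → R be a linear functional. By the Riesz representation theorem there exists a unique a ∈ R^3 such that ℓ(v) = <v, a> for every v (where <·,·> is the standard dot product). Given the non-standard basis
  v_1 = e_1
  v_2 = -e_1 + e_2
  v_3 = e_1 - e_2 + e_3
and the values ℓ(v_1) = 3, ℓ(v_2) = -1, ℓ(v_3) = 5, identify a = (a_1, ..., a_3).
a = (3, 2, 4)

Write a = (a_1, ..., a_3) in the standard basis. For each basis vector v_i, ℓ(v_i) = <v_i, a> is a linear equation in the a_j's. Collect the n equations into a matrix system V a = ℓ, where row i of V is v_i (expressed in the standard basis). Since V is invertible (lower-triangular with 1s on the diagonal, up to permutation), solve by back-substitution:
  V =
[[1, 0, 0],
 [-1, 1, 0],
 [1, -1, 1]]
  V a = (3, -1, 5)
Solving gives a = (3, 2, 4).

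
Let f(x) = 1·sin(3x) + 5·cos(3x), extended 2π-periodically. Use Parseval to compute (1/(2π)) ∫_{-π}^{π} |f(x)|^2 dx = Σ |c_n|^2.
Σ |c_n|^2 = 13

Expand |f|^2 and use orthogonality of {sin(nx), cos(mx)} on [-π, π]:
  ∫_{-π}^{π} sin(nx)^2 dx = π, ∫ cos(mx)^2 dx = π, and cross terms integrate to 0.
So ∫_{-π}^{π} f(x)^2 dx = 1^2 · π + 5^2 · π = (1 + 25)π.
Divide by 2π: (1 + 25)/2 = 13.
By Parseval, this equals Σ |c_n|^2.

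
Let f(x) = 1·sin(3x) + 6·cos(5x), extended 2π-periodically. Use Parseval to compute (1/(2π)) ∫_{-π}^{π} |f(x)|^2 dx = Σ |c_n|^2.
Σ |c_n|^2 = 37/2

Expand |f|^2 and use orthogonality of {sin(nx), cos(mx)} on [-π, π]:
  ∫_{-π}^{π} sin(nx)^2 dx = π, ∫ cos(mx)^2 dx = π, and cross terms integrate to 0.
So ∫_{-π}^{π} f(x)^2 dx = 1^2 · π + 6^2 · π = (1 + 36)π.
Divide by 2π: (1 + 36)/2 = 37/2.
By Parseval, this equals Σ |c_n|^2.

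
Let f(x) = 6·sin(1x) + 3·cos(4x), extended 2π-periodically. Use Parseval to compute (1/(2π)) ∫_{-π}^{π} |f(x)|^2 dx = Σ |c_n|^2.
Σ |c_n|^2 = 45/2

Expand |f|^2 and use orthogonality of {sin(nx), cos(mx)} on [-π, π]:
  ∫_{-π}^{π} sin(nx)^2 dx = π, ∫ cos(mx)^2 dx = π, and cross terms integrate to 0.
So ∫_{-π}^{π} f(x)^2 dx = 6^2 · π + 3^2 · π = (36 + 9)π.
Divide by 2π: (36 + 9)/2 = 45/2.
By Parseval, this equals Σ |c_n|^2.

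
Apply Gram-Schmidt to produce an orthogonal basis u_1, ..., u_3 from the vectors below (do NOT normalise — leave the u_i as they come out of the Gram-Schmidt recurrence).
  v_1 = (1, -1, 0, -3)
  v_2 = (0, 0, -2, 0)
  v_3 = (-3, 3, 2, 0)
Orthogonal basis:
  u_1 = (1, -1, 0, -3)
  u_2 = (0, 0, -2, 0)
  u_3 = (-27/11, 27/11, 0, -18/11)

Apply the Gram-Schmidt recurrence
  u_1 = v_1
  u_i = v_i − Σ_{j<i} ((v_i · u_j) / (u_j · u_j)) · u_j.

Step by step this gives:
  u_1 = (1, -1, 0, -3)
  u_2 = (0, 0, -2, 0)
  u_3 = (-27/11, 27/11, 0, -18/11)

Orthogonality check:
  u_2 · u_1 = 0 (should be 0)
  u_3 · u_1 = 0 (should be 0)
  u_3 · u_2 = 0 (should be 0)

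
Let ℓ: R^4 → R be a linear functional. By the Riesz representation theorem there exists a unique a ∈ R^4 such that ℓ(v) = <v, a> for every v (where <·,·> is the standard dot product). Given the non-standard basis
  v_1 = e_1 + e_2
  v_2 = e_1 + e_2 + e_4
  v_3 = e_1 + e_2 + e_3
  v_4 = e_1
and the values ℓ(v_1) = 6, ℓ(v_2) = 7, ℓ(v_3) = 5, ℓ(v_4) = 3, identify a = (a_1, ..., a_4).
a = (3, 3, -1, 1)

Write a = (a_1, ..., a_4) in the standard basis. For each basis vector v_i, ℓ(v_i) = <v_i, a> is a linear equation in the a_j's. Collect the n equations into a matrix system V a = ℓ, where row i of V is v_i (expressed in the standard basis). Since V is invertible (lower-triangular with 1s on the diagonal, up to permutation), solve by back-substitution:
  V =
[[1, 1, 0, 0],
 [1, 1, 0, 1],
 [1, 1, 1, 0],
 [1, 0, 0, 0]]
  V a = (6, 7, 5, 3)
Solving gives a = (3, 3, -1, 1).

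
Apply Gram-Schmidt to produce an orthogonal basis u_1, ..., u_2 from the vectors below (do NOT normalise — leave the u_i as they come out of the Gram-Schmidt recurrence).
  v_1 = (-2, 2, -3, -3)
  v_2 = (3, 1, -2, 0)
Orthogonal basis:
  u_1 = (-2, 2, -3, -3)
  u_2 = (41/13, 11/13, -23/13, 3/13)

Apply the Gram-Schmidt recurrence
  u_1 = v_1
  u_i = v_i − Σ_{j<i} ((v_i · u_j) / (u_j · u_j)) · u_j.

Step by step this gives:
  u_1 = (-2, 2, -3, -3)
  u_2 = (41/13, 11/13, -23/13, 3/13)

Orthogonality check:
  u_2 · u_1 = 0 (should be 0)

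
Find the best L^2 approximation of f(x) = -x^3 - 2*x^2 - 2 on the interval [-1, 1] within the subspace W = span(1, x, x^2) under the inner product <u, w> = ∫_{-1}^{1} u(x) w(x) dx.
g(x) = -2*x^2 - 3*x/5 - 2

The best approximation g ∈ W is the orthogonal projection of f onto W. Writing g = a_0 + a_1 x + a_2 x^2, the coefficients solve the normal equations G · a = b where
  G_{ij} = <φ_i, φ_j> and b_i = <f, φ_i>, with φ_0 = 1, φ_1 = x, φ_2 = x^2.
G =
  [2, 0, 2/3]
  [0, 2/3, 0]
  [2/3, 0, 2/5],
b = (-16/3, -2/5, -32/15).
Solving gives a_0 = -2, a_1 = -3/5, a_2 = -2, so
  g(x) = -2*x^2 - 3*x/5 - 2.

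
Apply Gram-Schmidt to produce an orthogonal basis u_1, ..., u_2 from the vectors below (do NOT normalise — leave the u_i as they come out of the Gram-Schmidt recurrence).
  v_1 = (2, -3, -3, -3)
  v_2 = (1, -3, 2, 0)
Orthogonal basis:
  u_1 = (2, -3, -3, -3)
  u_2 = (21/31, -78/31, 77/31, 15/31)

Apply the Gram-Schmidt recurrence
  u_1 = v_1
  u_i = v_i − Σ_{j<i} ((v_i · u_j) / (u_j · u_j)) · u_j.

Step by step this gives:
  u_1 = (2, -3, -3, -3)
  u_2 = (21/31, -78/31, 77/31, 15/31)

Orthogonality check:
  u_2 · u_1 = 0 (should be 0)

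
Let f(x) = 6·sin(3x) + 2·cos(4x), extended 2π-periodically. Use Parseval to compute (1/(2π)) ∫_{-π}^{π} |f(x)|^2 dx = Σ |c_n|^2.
Σ |c_n|^2 = 20

Expand |f|^2 and use orthogonality of {sin(nx), cos(mx)} on [-π, π]:
  ∫_{-π}^{π} sin(nx)^2 dx = π, ∫ cos(mx)^2 dx = π, and cross terms integrate to 0.
So ∫_{-π}^{π} f(x)^2 dx = 6^2 · π + 2^2 · π = (36 + 4)π.
Divide by 2π: (36 + 4)/2 = 20.
By Parseval, this equals Σ |c_n|^2.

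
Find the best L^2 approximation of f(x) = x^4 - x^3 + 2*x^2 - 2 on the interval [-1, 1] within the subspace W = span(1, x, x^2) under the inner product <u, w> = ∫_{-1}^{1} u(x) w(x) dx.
g(x) = 20*x^2/7 - 3*x/5 - 73/35

The best approximation g ∈ W is the orthogonal projection of f onto W. Writing g = a_0 + a_1 x + a_2 x^2, the coefficients solve the normal equations G · a = b where
  G_{ij} = <φ_i, φ_j> and b_i = <f, φ_i>, with φ_0 = 1, φ_1 = x, φ_2 = x^2.
G =
  [2, 0, 2/3]
  [0, 2/3, 0]
  [2/3, 0, 2/5],
b = (-34/15, -2/5, -26/105).
Solving gives a_0 = -73/35, a_1 = -3/5, a_2 = 20/7, so
  g(x) = 20*x^2/7 - 3*x/5 - 73/35.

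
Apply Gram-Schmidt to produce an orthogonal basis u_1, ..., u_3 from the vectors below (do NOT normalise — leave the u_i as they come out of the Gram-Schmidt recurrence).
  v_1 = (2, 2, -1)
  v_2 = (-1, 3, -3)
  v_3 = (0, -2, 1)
Orthogonal basis:
  u_1 = (2, 2, -1)
  u_2 = (-23/9, 13/9, -20/9)
  u_3 = (9/61, -21/61, -24/61)

Apply the Gram-Schmidt recurrence
  u_1 = v_1
  u_i = v_i − Σ_{j<i} ((v_i · u_j) / (u_j · u_j)) · u_j.

Step by step this gives:
  u_1 = (2, 2, -1)
  u_2 = (-23/9, 13/9, -20/9)
  u_3 = (9/61, -21/61, -24/61)

Orthogonality check:
  u_2 · u_1 = 0 (should be 0)
  u_3 · u_1 = 0 (should be 0)
  u_3 · u_2 = 0 (should be 0)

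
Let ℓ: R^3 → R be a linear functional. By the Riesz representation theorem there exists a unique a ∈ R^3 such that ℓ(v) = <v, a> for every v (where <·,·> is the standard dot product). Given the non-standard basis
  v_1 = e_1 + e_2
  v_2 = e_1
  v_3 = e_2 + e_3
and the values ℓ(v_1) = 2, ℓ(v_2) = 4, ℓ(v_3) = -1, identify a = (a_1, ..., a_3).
a = (4, -2, 1)

Write a = (a_1, ..., a_3) in the standard basis. For each basis vector v_i, ℓ(v_i) = <v_i, a> is a linear equation in the a_j's. Collect the n equations into a matrix system V a = ℓ, where row i of V is v_i (expressed in the standard basis). Since V is invertible (lower-triangular with 1s on the diagonal, up to permutation), solve by back-substitution:
  V =
[[1, 1, 0],
 [1, 0, 0],
 [0, 1, 1]]
  V a = (2, 4, -1)
Solving gives a = (4, -2, 1).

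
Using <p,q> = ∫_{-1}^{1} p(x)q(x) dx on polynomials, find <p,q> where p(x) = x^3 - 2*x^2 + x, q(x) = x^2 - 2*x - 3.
<p,q> = 16/15

Expand the product: p(x)·q(x) = x^5 - 4*x^4 + 2*x^3 + 4*x^2 - 3*x.
∫_{-1}^{1} of each monomial x^k gives [2/(k+1) if k even, 0 if k odd]. Integrating term-by-term (or equivalently evaluating the antiderivative F(x) = x^6/6 - 4*x^5/5 + x^4/2 + 4*x^3/3 - 3*x^2/2 at the endpoints):
  F(1) − F(−1) = -3/10 − (-41/30) = 16/15.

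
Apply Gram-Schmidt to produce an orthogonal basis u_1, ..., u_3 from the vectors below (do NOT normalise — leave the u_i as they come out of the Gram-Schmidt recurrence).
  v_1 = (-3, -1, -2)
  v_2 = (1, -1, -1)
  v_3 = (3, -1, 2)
Orthogonal basis:
  u_1 = (-3, -1, -2)
  u_2 = (1, -1, -1)
  u_3 = (-5/21, -25/21, 20/21)

Apply the Gram-Schmidt recurrence
  u_1 = v_1
  u_i = v_i − Σ_{j<i} ((v_i · u_j) / (u_j · u_j)) · u_j.

Step by step this gives:
  u_1 = (-3, -1, -2)
  u_2 = (1, -1, -1)
  u_3 = (-5/21, -25/21, 20/21)

Orthogonality check:
  u_2 · u_1 = 0 (should be 0)
  u_3 · u_1 = 0 (should be 0)
  u_3 · u_2 = 0 (should be 0)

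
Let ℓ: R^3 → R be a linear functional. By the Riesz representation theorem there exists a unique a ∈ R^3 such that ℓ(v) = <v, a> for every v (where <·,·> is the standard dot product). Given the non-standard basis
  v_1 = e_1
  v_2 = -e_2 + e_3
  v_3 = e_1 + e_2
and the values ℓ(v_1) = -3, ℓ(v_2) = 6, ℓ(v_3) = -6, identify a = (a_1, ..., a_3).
a = (-3, -3, 3)

Write a = (a_1, ..., a_3) in the standard basis. For each basis vector v_i, ℓ(v_i) = <v_i, a> is a linear equation in the a_j's. Collect the n equations into a matrix system V a = ℓ, where row i of V is v_i (expressed in the standard basis). Since V is invertible (lower-triangular with 1s on the diagonal, up to permutation), solve by back-substitution:
  V =
[[1, 0, 0],
 [0, -1, 1],
 [1, 1, 0]]
  V a = (-3, 6, -6)
Solving gives a = (-3, -3, 3).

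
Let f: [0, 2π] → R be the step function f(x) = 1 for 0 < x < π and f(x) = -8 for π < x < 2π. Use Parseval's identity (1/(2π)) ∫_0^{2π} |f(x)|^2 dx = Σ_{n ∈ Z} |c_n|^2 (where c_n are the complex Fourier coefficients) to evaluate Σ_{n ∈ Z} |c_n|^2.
Σ |c_n|^2 = 65/2

Parseval equates the L^2 energy of f (normalised by 1/(2π)) with the ℓ^2 sum of its Fourier coefficients: (1/(2π)) ∫_0^{2π} |f|^2 = Σ |c_n|^2.
Compute the left side: (1/(2π)) [∫_0^π 1^2 dx + ∫_π^{2π} (-8)^2 dx] = (1/(2π)) · (1π + 64π) = (1 + 64)/2 = 65/2.
So Σ_{n ∈ Z} |c_n|^2 = 65/2.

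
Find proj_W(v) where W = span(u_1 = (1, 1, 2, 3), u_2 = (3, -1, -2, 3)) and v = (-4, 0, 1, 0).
proj_W(v) = (-67/37, 31/37, 62/37, -54/37)

Set up U = [u_1 | ... | u_2] ∈ R^(4×2). The projector onto W = col(U) is P = U (U^T U)^(-1) U^T.
Compute U^T U =
  [15, 7]
  [7, 23],
and U^T v = (-2, -14).
Solve U^T U · c = U^T v for the coefficients: c = (13/74, -49/74). The projection is proj_W(v) = U c.
Check: (v - proj_W(v)) · u_1 = 0  (should be 0).
Check: (v - proj_W(v)) · u_2 = 0  (should be 0).
Result: proj_W(v) = (-67/37, 31/37, 62/37, -54/37).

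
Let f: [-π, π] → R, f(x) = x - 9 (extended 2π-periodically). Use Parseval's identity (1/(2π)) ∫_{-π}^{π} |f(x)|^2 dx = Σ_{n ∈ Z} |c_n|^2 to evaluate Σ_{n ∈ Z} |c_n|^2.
Σ |c_n|^2 = π^2/3 + 81

Expand and integrate term by term over [-π, π]:
  ∫ (x)^2 dx = 1·(2π^3/3); ∫ 2·1·(-9)·x dx = 0 (odd integrand); ∫ (-9)^2 dx = 81·2π.
So (1/(2π)) ∫_{-π}^{π} (x - 9)^2 dx = 1π^2/3 + 81 = π^2/3 + 81.
Parseval ⇒ Σ |c_n|^2 = π^2/3 + 81.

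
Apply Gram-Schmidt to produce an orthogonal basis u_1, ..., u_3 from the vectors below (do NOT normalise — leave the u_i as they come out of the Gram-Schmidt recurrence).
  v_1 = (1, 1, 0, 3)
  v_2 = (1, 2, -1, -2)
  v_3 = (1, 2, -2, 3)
Orthogonal basis:
  u_1 = (1, 1, 0, 3)
  u_2 = (14/11, 25/11, -1, -13/11)
  u_3 = (-69/101, -15/101, -155/101, 28/101)

Apply the Gram-Schmidt recurrence
  u_1 = v_1
  u_i = v_i − Σ_{j<i} ((v_i · u_j) / (u_j · u_j)) · u_j.

Step by step this gives:
  u_1 = (1, 1, 0, 3)
  u_2 = (14/11, 25/11, -1, -13/11)
  u_3 = (-69/101, -15/101, -155/101, 28/101)

Orthogonality check:
  u_2 · u_1 = 0 (should be 0)
  u_3 · u_1 = 0 (should be 0)
  u_3 · u_2 = 0 (should be 0)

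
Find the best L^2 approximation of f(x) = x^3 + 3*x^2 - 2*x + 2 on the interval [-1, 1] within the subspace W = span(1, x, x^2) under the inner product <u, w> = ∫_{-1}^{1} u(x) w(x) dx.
g(x) = 3*x^2 - 7*x/5 + 2

The best approximation g ∈ W is the orthogonal projection of f onto W. Writing g = a_0 + a_1 x + a_2 x^2, the coefficients solve the normal equations G · a = b where
  G_{ij} = <φ_i, φ_j> and b_i = <f, φ_i>, with φ_0 = 1, φ_1 = x, φ_2 = x^2.
G =
  [2, 0, 2/3]
  [0, 2/3, 0]
  [2/3, 0, 2/5],
b = (6, -14/15, 38/15).
Solving gives a_0 = 2, a_1 = -7/5, a_2 = 3, so
  g(x) = 3*x^2 - 7*x/5 + 2.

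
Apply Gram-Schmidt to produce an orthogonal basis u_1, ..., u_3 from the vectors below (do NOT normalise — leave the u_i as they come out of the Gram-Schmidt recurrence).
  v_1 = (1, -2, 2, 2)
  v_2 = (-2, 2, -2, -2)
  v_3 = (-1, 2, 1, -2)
Orthogonal basis:
  u_1 = (1, -2, 2, 2)
  u_2 = (-12/13, -2/13, 2/13, 2/13)
  u_3 = (0, 1, 2, -1)

Apply the Gram-Schmidt recurrence
  u_1 = v_1
  u_i = v_i − Σ_{j<i} ((v_i · u_j) / (u_j · u_j)) · u_j.

Step by step this gives:
  u_1 = (1, -2, 2, 2)
  u_2 = (-12/13, -2/13, 2/13, 2/13)
  u_3 = (0, 1, 2, -1)

Orthogonality check:
  u_2 · u_1 = 0 (should be 0)
  u_3 · u_1 = 0 (should be 0)
  u_3 · u_2 = 0 (should be 0)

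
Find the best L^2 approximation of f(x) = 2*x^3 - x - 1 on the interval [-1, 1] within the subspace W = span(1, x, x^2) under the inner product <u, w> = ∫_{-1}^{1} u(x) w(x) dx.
g(x) = x/5 - 1

The best approximation g ∈ W is the orthogonal projection of f onto W. Writing g = a_0 + a_1 x + a_2 x^2, the coefficients solve the normal equations G · a = b where
  G_{ij} = <φ_i, φ_j> and b_i = <f, φ_i>, with φ_0 = 1, φ_1 = x, φ_2 = x^2.
G =
  [2, 0, 2/3]
  [0, 2/3, 0]
  [2/3, 0, 2/5],
b = (-2, 2/15, -2/3).
Solving gives a_0 = -1, a_1 = 1/5, a_2 = 0, so
  g(x) = x/5 - 1.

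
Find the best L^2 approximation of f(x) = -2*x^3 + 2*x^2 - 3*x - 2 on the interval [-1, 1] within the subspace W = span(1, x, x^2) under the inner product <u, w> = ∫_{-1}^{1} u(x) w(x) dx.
g(x) = 2*x^2 - 21*x/5 - 2

The best approximation g ∈ W is the orthogonal projection of f onto W. Writing g = a_0 + a_1 x + a_2 x^2, the coefficients solve the normal equations G · a = b where
  G_{ij} = <φ_i, φ_j> and b_i = <f, φ_i>, with φ_0 = 1, φ_1 = x, φ_2 = x^2.
G =
  [2, 0, 2/3]
  [0, 2/3, 0]
  [2/3, 0, 2/5],
b = (-8/3, -14/5, -8/15).
Solving gives a_0 = -2, a_1 = -21/5, a_2 = 2, so
  g(x) = 2*x^2 - 21*x/5 - 2.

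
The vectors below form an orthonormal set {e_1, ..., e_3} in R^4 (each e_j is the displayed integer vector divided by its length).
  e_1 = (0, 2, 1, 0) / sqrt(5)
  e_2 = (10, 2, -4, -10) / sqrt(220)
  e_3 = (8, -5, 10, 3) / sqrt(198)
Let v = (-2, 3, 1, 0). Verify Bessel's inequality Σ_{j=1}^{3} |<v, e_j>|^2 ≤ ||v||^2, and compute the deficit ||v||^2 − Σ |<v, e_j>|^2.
Σ |<v, e_j>|^2 = 27/2; ||v||^2 = 14; deficit = 1/2

Write each e_j = u_j / sqrt(<u_j, u_j>) where u_j is the displayed integer vector. Then <v, e_j> = <v, u_j> / sqrt(<u_j, u_j>), so |<v, e_j>|^2 = <v, u_j>^2 / <u_j, u_j>.
Coefficients: <v, e_1> = 7/sqrt(5), <v, e_2> = -18/sqrt(220), <v, e_3> = -21/sqrt(198).
Square and sum: Σ |<v, e_j>|^2 = 27/2.
Compute ||v||^2 = v·v = 14.
Deficit = 14 − 27/2 = 1/2 ≥ 0, confirming Bessel's inequality. (The deficit equals ||v − Σ <v,e_j> e_j||^2, the squared distance from v to span{e_j}.)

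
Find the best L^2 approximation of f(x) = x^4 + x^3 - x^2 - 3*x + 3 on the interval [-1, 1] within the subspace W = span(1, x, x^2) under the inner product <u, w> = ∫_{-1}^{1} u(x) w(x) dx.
g(x) = -x^2/7 - 12*x/5 + 102/35

The best approximation g ∈ W is the orthogonal projection of f onto W. Writing g = a_0 + a_1 x + a_2 x^2, the coefficients solve the normal equations G · a = b where
  G_{ij} = <φ_i, φ_j> and b_i = <f, φ_i>, with φ_0 = 1, φ_1 = x, φ_2 = x^2.
G =
  [2, 0, 2/3]
  [0, 2/3, 0]
  [2/3, 0, 2/5],
b = (86/15, -8/5, 66/35).
Solving gives a_0 = 102/35, a_1 = -12/5, a_2 = -1/7, so
  g(x) = -x^2/7 - 12*x/5 + 102/35.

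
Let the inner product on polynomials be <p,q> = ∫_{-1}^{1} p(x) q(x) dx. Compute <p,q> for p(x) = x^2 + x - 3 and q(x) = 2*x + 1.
<p,q> = -4

Expand the product: p(x)·q(x) = 2*x^3 + 3*x^2 - 5*x - 3.
∫_{-1}^{1} of each monomial x^k gives [2/(k+1) if k even, 0 if k odd]. Integrating term-by-term (or equivalently evaluating the antiderivative F(x) = x^4/2 + x^3 - 5*x^2/2 - 3*x at the endpoints):
  F(1) − F(−1) = -4 − (0) = -4.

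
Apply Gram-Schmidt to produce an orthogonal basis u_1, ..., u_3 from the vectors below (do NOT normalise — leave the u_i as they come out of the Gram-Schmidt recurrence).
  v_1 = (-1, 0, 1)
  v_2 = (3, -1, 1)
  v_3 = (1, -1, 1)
Orthogonal basis:
  u_1 = (-1, 0, 1)
  u_2 = (2, -1, 2)
  u_3 = (-1/9, -4/9, -1/9)

Apply the Gram-Schmidt recurrence
  u_1 = v_1
  u_i = v_i − Σ_{j<i} ((v_i · u_j) / (u_j · u_j)) · u_j.

Step by step this gives:
  u_1 = (-1, 0, 1)
  u_2 = (2, -1, 2)
  u_3 = (-1/9, -4/9, -1/9)

Orthogonality check:
  u_2 · u_1 = 0 (should be 0)
  u_3 · u_1 = 0 (should be 0)
  u_3 · u_2 = 0 (should be 0)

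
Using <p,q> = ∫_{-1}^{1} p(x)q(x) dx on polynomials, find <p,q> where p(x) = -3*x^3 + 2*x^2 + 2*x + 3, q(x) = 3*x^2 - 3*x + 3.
<p,q> = 30

Expand the product: p(x)·q(x) = -9*x^5 + 15*x^4 - 9*x^3 + 9*x^2 - 3*x + 9.
∫_{-1}^{1} of each monomial x^k gives [2/(k+1) if k even, 0 if k odd]. Integrating term-by-term (or equivalently evaluating the antiderivative F(x) = -3*x^6/2 + 3*x^5 - 9*x^4/4 + 3*x^3 - 3*x^2/2 + 9*x at the endpoints):
  F(1) − F(−1) = 39/4 − (-81/4) = 30.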